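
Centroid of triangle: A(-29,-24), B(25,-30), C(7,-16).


Gx = (-29+25+7)/3 = 3/3 = 1.0000
Gy = (-24- 30- 16)/3 = -70/3 = -23.3333

G = (1.0000, -23.3333)


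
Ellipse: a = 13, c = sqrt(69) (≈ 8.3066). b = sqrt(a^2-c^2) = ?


b^2 = 13^2 - (sqrt(69))^2 = 169 - 69 = 100
b = sqrt(100) = 10

b = 10


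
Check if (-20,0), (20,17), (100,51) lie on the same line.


-20*(17-51) + 20*(51-0) + 100*(0-17)
= 680 + 1020 - 1700 = 0

Yes, collinear (determinant = 0)


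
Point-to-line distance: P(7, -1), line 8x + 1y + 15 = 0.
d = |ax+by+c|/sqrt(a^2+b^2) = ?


|8*7 + 1*(-1) + 15| = |70| = 70
sqrt(64 + 1) = sqrt(65) = 8.0623
d = 70/sqrt(65) = 8.6824

8.6824


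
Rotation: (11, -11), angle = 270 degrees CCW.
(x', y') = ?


cos(270) = 0, sin(270) = -1
x' = 11*0 + 11*(-1) = -11
y' = 11*(-1) - 11*0 = -11

(-11, -11)


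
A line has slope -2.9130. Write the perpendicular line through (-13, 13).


Perpendicular slope = -1/m1 = -1/(-2.9130) = 0.3433
b2 = y0 - m2*x0 = 13 - 13/(-2.9130) = 13 + 4.4628 = 17.4628

y = 0.3433x + 17.4628


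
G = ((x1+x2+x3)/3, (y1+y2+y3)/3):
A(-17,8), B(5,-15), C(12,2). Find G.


Gx = (-17+5+12)/3 = 0/3 = 0
Gy = (8- 15+2)/3 = -5/3 = -1.6667

G = (0, -1.6667)


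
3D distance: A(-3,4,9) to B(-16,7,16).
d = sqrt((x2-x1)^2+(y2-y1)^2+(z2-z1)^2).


dx=-13, dy=3, dz=7
d = sqrt(169+9+49) = sqrt(227) = 15.0665

15.0665


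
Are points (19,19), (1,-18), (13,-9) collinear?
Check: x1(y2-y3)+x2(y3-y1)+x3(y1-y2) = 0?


19*(-18+ 9) + 1*(-9-19) + 13*(19+ 18)
= -171 - 28 + 481 = 282

No, not collinear (determinant = 282)


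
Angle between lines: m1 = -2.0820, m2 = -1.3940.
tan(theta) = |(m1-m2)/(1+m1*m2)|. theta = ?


m1-m2 = -0.688
1+m1*m2 = 3.902308
tan(theta) = |-0.688/3.902308| = 0.176306
theta = arctan(|-0.688/3.902308|) = 9.9988 degrees (acute angle)

9.9988 degrees


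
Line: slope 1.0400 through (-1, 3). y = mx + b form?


y - 3 = 1.0400(x + 1)
y = 1.0400x + 3 - 1.0400*(-1)
y = 1.0400x + 4.0400

y = 1.0400x + 4.0400


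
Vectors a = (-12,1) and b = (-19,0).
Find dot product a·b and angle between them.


a·b = -12*(-19) + 1*0 = 228 + 0 = 228
|a| = sqrt(144+1) = 12.0416
|b| = sqrt(361+0) = 19.0000
cos(theta) = 228/(sqrt(145)*sqrt(361)) = 228/sqrt(52345) = 0.996546
theta = arccos(228/sqrt(52345)) = 4.7636 degrees

a·b = 228, theta = 4.7636 deg


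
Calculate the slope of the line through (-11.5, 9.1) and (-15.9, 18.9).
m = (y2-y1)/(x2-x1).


dy = 18.9 - 9.1 = 9.8
dx = -15.9 + 11.5 = -4.4
m = 9.8/(-4.4) = -2.2273

m = -2.2273


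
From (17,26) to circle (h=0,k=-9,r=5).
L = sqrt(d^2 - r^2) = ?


d = sqrt((17-0)^2 + (26+ 9)^2) = sqrt(289+1225) = 38.9102
L = sqrt(1514.0000 - 25) = sqrt(1489.0000) = 38.5876

38.5876


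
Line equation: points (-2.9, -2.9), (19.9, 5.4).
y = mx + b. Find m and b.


m = (8.3)/(22.8) = 0.3640
b = y1 - m*x1 = -2.9 - (8.3*(-2.9))/(22.8) = -2.9 + 1.0557 = -1.8443

y = 0.3640x - 1.8443


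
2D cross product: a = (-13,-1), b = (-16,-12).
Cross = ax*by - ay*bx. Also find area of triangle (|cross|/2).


cross = -13*(-12) + 1*(-16) = 156 - 16 = 140
Triangle area = |140|/2 = 140/2 = 70.0000

cross = 140, triangle area = 70.0000


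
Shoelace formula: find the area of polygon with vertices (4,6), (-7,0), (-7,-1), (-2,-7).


sum(xi*y_{i+1}) = 4*0 - 7*(-1) - 7*(-7) - 2*6 = 44
sum(yi*x_{i+1}) = 6*(-7) + 0*(-7) - 1*(-2) - 7*4 = -68
Area = |44 + 68|/2 = 112/2 = 56.0000

56.0000 sq units


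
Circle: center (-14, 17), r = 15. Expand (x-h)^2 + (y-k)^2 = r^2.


(x+ 14)^2 + (y-17)^2 = 15^2
D = -2h = 28, E = -2k = -34
F = h^2+k^2-r^2 = 196+289-225 = 260

x^2 + y^2 + 28x - 34y + 260 = 0


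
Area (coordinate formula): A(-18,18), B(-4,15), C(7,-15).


-18*(15+ 15) = -540
-4*(-15-18) = 132
7*(18-15) = 21
sum = -387
Area = |-387|/2 = 193.5000

193.5000 sq units


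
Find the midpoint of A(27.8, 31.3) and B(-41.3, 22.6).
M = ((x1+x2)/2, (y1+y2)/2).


Mx = (27.8 - 41.3)/2 = -13.5/2 = -6.7500
My = (31.3 + 22.6)/2 = 53.9/2 = 26.9500

(-6.7500, 26.9500)


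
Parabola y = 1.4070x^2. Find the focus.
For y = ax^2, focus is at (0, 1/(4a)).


a = 1.4070
4a = 5.6280
focus = (0, 1/5.6280) = (0, 0.1777)

Focus = (0, 0.1777)


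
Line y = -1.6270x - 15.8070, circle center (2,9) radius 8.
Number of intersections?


Substitute y = -1.6270x - 15.8070: (x-2)^2 + (-1.6270x- 15.8070-9)^2 = 64
Expand to Ax^2 + Bx + C = 0, where b-k = -24.807
A = 1+m^2 = 3.647129
B = 2(m(b-k) - h) = 2(-1.6270*(-24.807) - 2) = 76.721978
C = h^2 + (b-k)^2 - r^2 = 4 + 615.387249 - 64 = 555.387249
disc = B^2-4AC = 5886.2619 - 8102.2758 = -2216.0139
disc < 0

0 intersection points


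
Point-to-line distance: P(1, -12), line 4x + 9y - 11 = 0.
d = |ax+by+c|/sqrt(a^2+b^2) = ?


|4*1 + 9*(-12) - 11| = |-115| = 115
sqrt(16 + 81) = sqrt(97) = 9.8489
d = 115/sqrt(97) = 11.6765

11.6765


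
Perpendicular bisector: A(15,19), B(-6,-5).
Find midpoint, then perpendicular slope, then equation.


Midpoint = (4.5, 7)
Slope of AB = dy/dx = -24/(-21) = 1.1429
Perp slope = -dx/dy = -21/24 = -0.8750
b = My - (perp slope)*Mx = 7 + (-21*4.5)/(-24) = 7 + 3.9375 = 10.9375

y = -0.8750x + 10.9375


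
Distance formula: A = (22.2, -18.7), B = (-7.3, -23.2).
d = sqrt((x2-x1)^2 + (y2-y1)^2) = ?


dx = -7.3 - 22.2 = -29.5
dy = -23.2 + 18.7 = -4.5
d = sqrt(870.25 + 20.25) = sqrt(890.5) = 29.8412

29.8412


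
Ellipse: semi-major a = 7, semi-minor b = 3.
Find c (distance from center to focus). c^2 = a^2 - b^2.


c^2 = 7^2 - 3^2 = 49 - 9 = 40
c = sqrt(40) = 6.3246

c = 6.3246


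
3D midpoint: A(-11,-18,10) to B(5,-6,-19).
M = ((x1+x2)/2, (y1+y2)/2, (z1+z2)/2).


Mx = (-11+5)/2 = -3.0000
My = (-18- 6)/2 = -12.0000
Mz = (10- 19)/2 = -4.5000

M = (-3.0000, -12.0000, -4.5000)


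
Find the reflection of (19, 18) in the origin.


Reflection rule for origin: (-x, -y)
(19, 18) -> (-19, -18)

(-19, -18)


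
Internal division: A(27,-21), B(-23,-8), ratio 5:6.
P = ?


Px = (5*(-23) + 6*27)/11 = 47/11 = 4.2727
Py = (5*(-8) + 6*(-21))/11 = -166/11 = -15.0909

P = (4.2727, -15.0909)


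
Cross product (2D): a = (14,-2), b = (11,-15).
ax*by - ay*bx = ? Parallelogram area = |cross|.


cross = 14*(-15) + 2*11 = -210 + 22 = -188
Parallelogram area = |-188| = 188

cross = -188, parallelogram area = 188


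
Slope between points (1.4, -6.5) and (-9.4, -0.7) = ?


dy = -0.7 + 6.5 = 5.8
dx = -9.4 - 1.4 = -10.8
m = 5.8/(-10.8) = -0.5370

m = -0.5370


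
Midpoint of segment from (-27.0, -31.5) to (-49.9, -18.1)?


Mx = (-27.0 - 49.9)/2 = -76.9/2 = -38.4500
My = (-31.5 - 18.1)/2 = -49.6/2 = -24.8000

(-38.4500, -24.8000)


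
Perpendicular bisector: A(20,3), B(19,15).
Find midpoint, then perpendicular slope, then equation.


Midpoint = (19.5, 9)
Slope of AB = dy/dx = 12/(-1) = -12.0000
Perp slope = -dx/dy = 1/12 = 0.0833
b = My - (perp slope)*Mx = 9 + (-1*19.5)/12 = 9 - 1.6250 = 7.3750

y = 0.0833x + 7.3750


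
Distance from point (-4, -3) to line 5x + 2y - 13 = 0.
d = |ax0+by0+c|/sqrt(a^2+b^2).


|5*(-4) + 2*(-3) - 13| = |-39| = 39
sqrt(25 + 4) = sqrt(29) = 5.3852
d = 39/sqrt(29) = 7.2421

7.2421


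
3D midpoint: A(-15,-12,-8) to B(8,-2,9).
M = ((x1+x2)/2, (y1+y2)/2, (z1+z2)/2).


Mx = (-15+8)/2 = -3.5000
My = (-12- 2)/2 = -7.0000
Mz = (-8+9)/2 = 0.5000

M = (-3.5000, -7.0000, 0.5000)


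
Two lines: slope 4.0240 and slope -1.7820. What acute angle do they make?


m1-m2 = 5.806
1+m1*m2 = -6.170768
tan(theta) = |5.806/(-6.170768)| = 0.940888
theta = arctan(|5.806/(-6.170768)|) = 43.2555 degrees (acute angle)

43.2555 degrees


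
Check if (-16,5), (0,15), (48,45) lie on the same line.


-16*(15-45) + 0*(45-5) + 48*(5-15)
= 480 + 0 - 480 = 0

Yes, collinear (determinant = 0)


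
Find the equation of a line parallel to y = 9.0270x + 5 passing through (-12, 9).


Parallel lines have equal slopes.
m2 = 9.0270
b2 = 9 - 9.0270*(-12) = 117.3240

y = 9.0270x + 117.3240


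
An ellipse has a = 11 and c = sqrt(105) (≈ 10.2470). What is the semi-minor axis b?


b^2 = 11^2 - (sqrt(105))^2 = 121 - 105 = 16
b = sqrt(16) = 4

b = 4


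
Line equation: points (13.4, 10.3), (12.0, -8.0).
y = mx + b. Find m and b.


m = (-18.3)/(-1.4) = 13.0714
b = y1 - m*x1 = 10.3 - (-18.3*13.4)/(-1.4) = 10.3 - 175.1571 = -164.8571

y = 13.0714x - 164.8571


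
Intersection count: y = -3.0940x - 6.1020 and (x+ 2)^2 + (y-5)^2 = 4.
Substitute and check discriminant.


Substitute y = -3.0940x - 6.1020: (x+ 2)^2 + (-3.0940x- 6.1020-5)^2 = 4
Expand to Ax^2 + Bx + C = 0, where b-k = -11.102
A = 1+m^2 = 10.572836
B = 2(m(b-k) - h) = 2(-3.0940*(-11.102) + 2) = 72.699176
C = h^2 + (b-k)^2 - r^2 = 4 + 123.254404 - 4 = 123.254404
disc = B^2-4AC = 5285.1702 - 5212.5944 = 72.5758
disc > 0

2 intersection points


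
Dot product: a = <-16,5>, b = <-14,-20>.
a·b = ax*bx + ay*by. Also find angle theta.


a·b = -16*(-14) + 5*(-20) = 224 - 100 = 124
|a| = sqrt(256+25) = 16.7631
|b| = sqrt(196+400) = 24.4131
cos(theta) = 124/(sqrt(281)*sqrt(596)) = 124/sqrt(167476) = 0.303002
theta = arccos(124/sqrt(167476)) = 72.3620 degrees

a·b = 124, theta = 72.3620 deg


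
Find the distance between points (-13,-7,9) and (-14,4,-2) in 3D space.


dx=-1, dy=11, dz=-11
d = sqrt(1+121+121) = sqrt(243) = 15.5885

15.5885


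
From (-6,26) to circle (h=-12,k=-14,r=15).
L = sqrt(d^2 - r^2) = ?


d = sqrt((-6+ 12)^2 + (26+ 14)^2) = sqrt(36+1600) = 40.4475
L = sqrt(1636.0000 - 225) = sqrt(1411.0000) = 37.5633

37.5633


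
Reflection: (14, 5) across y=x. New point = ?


Reflection rule for y=x: (y, x)
(14, 5) -> (5, 14)

(5, 14)


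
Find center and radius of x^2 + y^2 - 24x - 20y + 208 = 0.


h = -D/2 = 24/2 = 12
k = -E/2 = 20/2 = 10
r^2 = h^2 + k^2 - F = 144 + 100 - 208 = 36
r = 6

Center (12, 10), radius = 6


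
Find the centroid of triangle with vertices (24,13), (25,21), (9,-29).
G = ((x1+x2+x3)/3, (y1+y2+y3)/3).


Gx = (24+25+9)/3 = 58/3 = 19.3333
Gy = (13+21- 29)/3 = 5/3 = 1.6667

G = (19.3333, 1.6667)


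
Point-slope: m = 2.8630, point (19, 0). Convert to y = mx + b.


y - 0 = 2.8630(x - 19)
y = 2.8630x + 0 - 2.8630*19
y = 2.8630x - 54.3970

y = 2.8630x - 54.3970


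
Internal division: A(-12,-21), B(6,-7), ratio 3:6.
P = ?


Px = (3*6 + 6*(-12))/9 = -54/9 = -6.0000
Py = (3*(-7) + 6*(-21))/9 = -147/9 = -16.3333

P = (-6.0000, -16.3333)


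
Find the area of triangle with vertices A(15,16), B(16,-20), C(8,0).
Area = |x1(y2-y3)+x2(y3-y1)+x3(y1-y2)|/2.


15*(-20-0) = -300
16*(0-16) = -256
8*(16+ 20) = 288
sum = -268
Area = |-268|/2 = 134.0000

134.0000 sq units


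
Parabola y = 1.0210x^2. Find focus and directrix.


a = 1.0210
1/(4a) = 0.2449
Focus = (0, 0.2449)
Directrix: y = -0.2449

Focus = (0, 0.2449), Directrix: y = -0.2449


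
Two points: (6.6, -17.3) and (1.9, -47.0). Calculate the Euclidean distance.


dx = 1.9 - 6.6 = -4.7
dy = -47.0 + 17.3 = -29.7
d = sqrt(22.09 + 882.09) = sqrt(904.18) = 30.0696

30.0696


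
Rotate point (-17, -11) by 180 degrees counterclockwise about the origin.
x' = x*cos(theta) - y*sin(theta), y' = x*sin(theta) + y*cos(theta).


cos(180) = -1, sin(180) = 0
x' = -17*(-1) + 11*0 = 17
y' = -17*0 - 11*(-1) = 11

(17, 11)


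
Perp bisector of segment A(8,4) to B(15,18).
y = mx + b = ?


Midpoint = (11.5, 11)
Slope of AB = dy/dx = 14/7 = 2.0000
Perp slope = -dx/dy = -7/14 = -0.5000
b = My - (perp slope)*Mx = 11 + (7*11.5)/14 = 11 + 5.7500 = 16.7500

y = -0.5000x + 16.7500


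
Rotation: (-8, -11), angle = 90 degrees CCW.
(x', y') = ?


cos(90) = 0, sin(90) = 1
x' = -8*0 + 11*1 = 11
y' = -8*1 - 11*0 = -8

(11, -8)


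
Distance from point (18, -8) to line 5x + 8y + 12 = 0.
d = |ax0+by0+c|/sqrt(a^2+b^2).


|5*18 + 8*(-8) + 12| = |38| = 38
sqrt(25 + 64) = sqrt(89) = 9.4340
d = 38/sqrt(89) = 4.0280

4.0280


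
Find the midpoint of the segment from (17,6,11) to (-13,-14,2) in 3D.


Mx = (17- 13)/2 = 2.0000
My = (6- 14)/2 = -4.0000
Mz = (11+2)/2 = 6.5000

M = (2.0000, -4.0000, 6.5000)


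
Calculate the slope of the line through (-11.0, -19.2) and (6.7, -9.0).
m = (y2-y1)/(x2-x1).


dy = -9.0 + 19.2 = 10.2
dx = 6.7 + 11.0 = 17.7
m = 10.2/17.7 = 0.5763

m = 0.5763


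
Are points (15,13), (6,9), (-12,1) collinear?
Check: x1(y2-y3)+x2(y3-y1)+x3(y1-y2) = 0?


15*(9-1) + 6*(1-13) - 12*(13-9)
= 120 - 72 - 48 = 0

Yes, collinear (determinant = 0)


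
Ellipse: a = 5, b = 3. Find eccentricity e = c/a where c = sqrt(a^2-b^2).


c = sqrt(25-9) = sqrt(16) = 4.0000
e = c/a = 4/5 = 0.8000

e = 0.8000


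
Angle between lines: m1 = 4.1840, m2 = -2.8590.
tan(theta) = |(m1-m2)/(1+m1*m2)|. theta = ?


m1-m2 = 7.043
1+m1*m2 = -10.962056
tan(theta) = |7.043/(-10.962056)| = 0.642489
theta = arctan(|7.043/(-10.962056)|) = 32.7203 degrees (acute angle)

32.7203 degrees


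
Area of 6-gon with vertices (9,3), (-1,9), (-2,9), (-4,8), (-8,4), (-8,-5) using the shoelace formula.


sum(xi*y_{i+1}) = 9*9 - 1*9 - 2*8 - 4*4 - 8*(-5) - 8*3 = 56
sum(yi*x_{i+1}) = 3*(-1) + 9*(-2) + 9*(-4) + 8*(-8) + 4*(-8) - 5*9 = -198
Area = |56 + 198|/2 = 254/2 = 127.0000

127.0000 sq units


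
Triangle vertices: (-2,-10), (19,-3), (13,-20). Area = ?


-2*(-3+ 20) = -34
19*(-20+ 10) = -190
13*(-10+ 3) = -91
sum = -315
Area = |-315|/2 = 157.5000

157.5000 sq units


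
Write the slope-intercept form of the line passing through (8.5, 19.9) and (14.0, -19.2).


m = (-39.1)/(5.5) = -7.1091
b = y1 - m*x1 = 19.9 - (-39.1*8.5)/(5.5) = 19.9 + 60.4273 = 80.3273

y = -7.1091x + 80.3273


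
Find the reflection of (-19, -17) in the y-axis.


Reflection rule for y-axis: (-x, y)
(-19, -17) -> (19, -17)

(19, -17)


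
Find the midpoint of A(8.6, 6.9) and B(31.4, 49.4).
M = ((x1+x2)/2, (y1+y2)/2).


Mx = (8.6 + 31.4)/2 = 40.0/2 = 20.0000
My = (6.9 + 49.4)/2 = 56.3/2 = 28.1500

(20.0000, 28.1500)


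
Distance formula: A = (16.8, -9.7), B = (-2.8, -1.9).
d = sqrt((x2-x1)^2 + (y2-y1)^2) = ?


dx = -2.8 - 16.8 = -19.6
dy = -1.9 + 9.7 = 7.8
d = sqrt(384.16 + 60.84) = sqrt(445) = 21.0950

21.0950


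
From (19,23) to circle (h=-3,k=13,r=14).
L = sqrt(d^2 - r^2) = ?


d = sqrt((19+ 3)^2 + (23-13)^2) = sqrt(484+100) = 24.1661
L = sqrt(584.0000 - 196) = sqrt(388.0000) = 19.6977

19.6977


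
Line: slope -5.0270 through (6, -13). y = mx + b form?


y + 13 = -5.0270(x - 6)
y = -5.0270x - 13 + 5.0270*6
y = -5.0270x + 17.1620

y = -5.0270x + 17.1620


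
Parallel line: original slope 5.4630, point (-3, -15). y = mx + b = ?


Parallel lines have equal slopes.
m2 = 5.4630
b2 = -15 - 5.4630*(-3) = 1.3890

y = 5.4630x + 1.3890


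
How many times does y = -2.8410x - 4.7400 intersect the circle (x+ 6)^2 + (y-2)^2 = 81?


Substitute y = -2.8410x - 4.7400: (x+ 6)^2 + (-2.8410x- 4.7400-2)^2 = 81
Expand to Ax^2 + Bx + C = 0, where b-k = -6.74
A = 1+m^2 = 9.071281
B = 2(m(b-k) - h) = 2(-2.8410*(-6.74) + 6) = 50.29668
C = h^2 + (b-k)^2 - r^2 = 36 + 45.4276 - 81 = 0.4276
disc = B^2-4AC = 2529.7560 - 15.5155 = 2514.2405
disc > 0

2 intersection points


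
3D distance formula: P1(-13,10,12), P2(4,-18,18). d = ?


dx=17, dy=-28, dz=6
d = sqrt(289+784+36) = sqrt(1109) = 33.3017

33.3017


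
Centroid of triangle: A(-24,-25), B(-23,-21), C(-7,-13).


Gx = (-24- 23- 7)/3 = -54/3 = -18.0000
Gy = (-25- 21- 13)/3 = -59/3 = -19.6667

G = (-18.0000, -19.6667)


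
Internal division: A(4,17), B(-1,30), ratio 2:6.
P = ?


Px = (2*(-1) + 6*4)/8 = 22/8 = 2.7500
Py = (2*30 + 6*17)/8 = 162/8 = 20.2500

P = (2.7500, 20.2500)


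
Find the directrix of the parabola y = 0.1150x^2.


a = 0.1150
1/(4a) = 2.1739
directrix: y = -2.1739 = -2.1739

y = -2.1739


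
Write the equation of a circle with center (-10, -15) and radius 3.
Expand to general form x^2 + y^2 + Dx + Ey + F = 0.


(x+ 10)^2 + (y+ 15)^2 = 3^2
D = -2h = 20, E = -2k = 30
F = h^2+k^2-r^2 = 100+225-9 = 316

x^2 + y^2 + 20x + 30y + 316 = 0


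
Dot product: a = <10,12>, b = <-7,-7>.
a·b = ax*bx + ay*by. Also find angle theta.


a·b = 10*(-7) + 12*(-7) = -70 - 84 = -154
|a| = sqrt(100+144) = 15.6205
|b| = sqrt(49+49) = 9.8995
cos(theta) = -154/(sqrt(244)*sqrt(98)) = -154/sqrt(23912) = -0.995893
theta = arccos(-154/sqrt(23912)) = 174.8056 degrees

a·b = -154, theta = 174.8056 deg


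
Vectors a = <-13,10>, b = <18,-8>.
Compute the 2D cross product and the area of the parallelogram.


cross = -13*(-8) - 10*18 = 104 - 180 = -76
Parallelogram area = |-76| = 76

cross = -76, parallelogram area = 76


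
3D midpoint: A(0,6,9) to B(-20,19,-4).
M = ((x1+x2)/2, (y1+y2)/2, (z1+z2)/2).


Mx = (0- 20)/2 = -10.0000
My = (6+19)/2 = 12.5000
Mz = (9- 4)/2 = 2.5000

M = (-10.0000, 12.5000, 2.5000)


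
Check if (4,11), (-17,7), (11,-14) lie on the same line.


4*(7+ 14) - 17*(-14-11) + 11*(11-7)
= 84 + 425 + 44 = 553

No, not collinear (determinant = 553)


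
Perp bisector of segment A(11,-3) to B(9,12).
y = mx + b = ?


Midpoint = (10, 4.5)
Slope of AB = dy/dx = 15/(-2) = -7.5000
Perp slope = -dx/dy = 2/15 = 0.1333
b = My - (perp slope)*Mx = 4.5 + (-2*10)/15 = 4.5 - 1.3333 = 3.1667

y = 0.1333x + 3.1667


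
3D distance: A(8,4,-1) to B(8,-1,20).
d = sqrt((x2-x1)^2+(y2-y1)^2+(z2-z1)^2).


dx=0, dy=-5, dz=21
d = sqrt(0+25+441) = sqrt(466) = 21.5870

21.5870


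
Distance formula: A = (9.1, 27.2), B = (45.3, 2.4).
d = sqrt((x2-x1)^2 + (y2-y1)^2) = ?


dx = 45.3 - 9.1 = 36.2
dy = 2.4 - 27.2 = -24.8
d = sqrt(1310.44 + 615.04) = sqrt(1925.48) = 43.8803

43.8803


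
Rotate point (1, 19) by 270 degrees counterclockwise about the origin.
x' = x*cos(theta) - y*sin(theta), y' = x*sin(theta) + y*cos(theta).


cos(270) = 0, sin(270) = -1
x' = 1*0 - 19*(-1) = 19
y' = 1*(-1) + 19*0 = -1

(19, -1)


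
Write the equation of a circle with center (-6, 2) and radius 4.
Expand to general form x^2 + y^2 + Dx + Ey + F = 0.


(x+ 6)^2 + (y-2)^2 = 4^2
D = -2h = 12, E = -2k = -4
F = h^2+k^2-r^2 = 36+4-16 = 24

x^2 + y^2 + 12x - 4y + 24 = 0


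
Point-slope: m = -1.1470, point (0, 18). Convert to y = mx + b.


y - 18 = -1.1470(x - 0)
y = -1.1470x + 18 + 1.1470*0
y = -1.1470x + 18.0000

y = -1.1470x + 18.0000


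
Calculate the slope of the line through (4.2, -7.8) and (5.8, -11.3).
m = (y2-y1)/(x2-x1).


dy = -11.3 + 7.8 = -3.5
dx = 5.8 - 4.2 = 1.6
m = -3.5/1.6 = -2.1875

m = -2.1875


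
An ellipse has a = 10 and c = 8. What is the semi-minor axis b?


b^2 = 10^2 - (8)^2 = 100 - 64 = 36
b = sqrt(36) = 6

b = 6


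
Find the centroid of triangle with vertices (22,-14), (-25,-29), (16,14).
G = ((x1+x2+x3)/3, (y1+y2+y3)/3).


Gx = (22- 25+16)/3 = 13/3 = 4.3333
Gy = (-14- 29+14)/3 = -29/3 = -9.6667

G = (4.3333, -9.6667)


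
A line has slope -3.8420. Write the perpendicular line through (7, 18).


Perpendicular slope = -1/m1 = -1/(-3.8420) = 0.2603
b2 = y0 - m2*x0 = 18 + 7/(-3.8420) = 18 - 1.8220 = 16.1780

y = 0.2603x + 16.1780


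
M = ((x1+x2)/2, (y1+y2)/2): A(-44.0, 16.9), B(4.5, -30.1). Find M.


Mx = (-44.0 + 4.5)/2 = -39.5/2 = -19.7500
My = (16.9 - 30.1)/2 = -13.2/2 = -6.6000

(-19.7500, -6.6000)


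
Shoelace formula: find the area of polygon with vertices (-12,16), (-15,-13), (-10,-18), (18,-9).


sum(xi*y_{i+1}) = -12*(-13) - 15*(-18) - 10*(-9) + 18*16 = 804
sum(yi*x_{i+1}) = 16*(-15) - 13*(-10) - 18*18 - 9*(-12) = -326
Area = |804 + 326|/2 = 1130/2 = 565.0000

565.0000 sq units


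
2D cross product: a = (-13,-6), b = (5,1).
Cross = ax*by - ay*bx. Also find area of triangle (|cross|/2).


cross = -13*1 + 6*5 = -13 + 30 = 17
Triangle area = |17|/2 = 17/2 = 8.5000

cross = 17, triangle area = 8.5000


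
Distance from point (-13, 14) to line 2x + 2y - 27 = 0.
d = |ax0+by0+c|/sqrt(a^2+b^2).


|2*(-13) + 2*14 - 27| = |-25| = 25
sqrt(4 + 4) = sqrt(8) = 2.8284
d = 25/sqrt(8) = 8.8388

8.8388


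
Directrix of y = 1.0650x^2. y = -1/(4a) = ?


a = 1.0650
1/(4a) = 0.2347
directrix: y = -0.2347 = -0.2347

y = -0.2347


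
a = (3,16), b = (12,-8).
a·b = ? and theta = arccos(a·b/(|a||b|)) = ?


a·b = 3*12 + 16*(-8) = 36 - 128 = -92
|a| = sqrt(9+256) = 16.2788
|b| = sqrt(144+64) = 14.4222
cos(theta) = -92/(sqrt(265)*sqrt(208)) = -92/sqrt(55120) = -0.391862
theta = arccos(-92/sqrt(55120)) = 113.0704 degrees

a·b = -92, theta = 113.0704 deg


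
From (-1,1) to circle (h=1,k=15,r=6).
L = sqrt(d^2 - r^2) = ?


d = sqrt((-1-1)^2 + (1-15)^2) = sqrt(4+196) = 14.1421
L = sqrt(200.0000 - 36) = sqrt(164.0000) = 12.8062

12.8062


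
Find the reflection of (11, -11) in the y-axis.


Reflection rule for y-axis: (-x, y)
(11, -11) -> (-11, -11)

(-11, -11)


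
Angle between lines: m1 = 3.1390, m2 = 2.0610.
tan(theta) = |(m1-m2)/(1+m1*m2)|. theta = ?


m1-m2 = 1.078
1+m1*m2 = 7.469479
tan(theta) = |1.078/7.469479| = 0.144321
theta = arctan(|1.078/7.469479|) = 8.2123 degrees (acute angle)

8.2123 degrees


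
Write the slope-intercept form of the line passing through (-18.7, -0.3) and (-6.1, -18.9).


m = (-18.6)/(12.6) = -1.4762
b = y1 - m*x1 = -0.3 - (-18.6*(-18.7))/(12.6) = -0.3 - 27.6048 = -27.9048

y = -1.4762x - 27.9048


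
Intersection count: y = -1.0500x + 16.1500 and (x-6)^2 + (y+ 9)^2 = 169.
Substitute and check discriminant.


Substitute y = -1.0500x + 16.1500: (x-6)^2 + (-1.0500x+16.1500+ 9)^2 = 169
Expand to Ax^2 + Bx + C = 0, where b-k = 25.15
A = 1+m^2 = 2.1025
B = 2(m(b-k) - h) = 2(-1.0500*25.15 - 6) = -64.815
C = h^2 + (b-k)^2 - r^2 = 36 + 632.5225 - 169 = 499.5225
disc = B^2-4AC = 4200.9842 - 4200.9842 = 0
disc = 0

1 intersection point (tangent)


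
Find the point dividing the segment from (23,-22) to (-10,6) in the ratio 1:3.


Px = (1*(-10) + 3*23)/4 = 59/4 = 14.7500
Py = (1*6 + 3*(-22))/4 = -60/4 = -15.0000

P = (14.7500, -15.0000)


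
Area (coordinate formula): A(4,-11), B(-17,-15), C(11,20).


4*(-15-20) = -140
-17*(20+ 11) = -527
11*(-11+ 15) = 44
sum = -623
Area = |-623|/2 = 311.5000

311.5000 sq units


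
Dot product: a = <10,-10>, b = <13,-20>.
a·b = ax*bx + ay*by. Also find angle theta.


a·b = 10*13 - 10*(-20) = 130 + 200 = 330
|a| = sqrt(100+100) = 14.1421
|b| = sqrt(169+400) = 23.8537
cos(theta) = 330/(sqrt(200)*sqrt(569)) = 330/sqrt(113800) = 0.978234
theta = arccos(330/sqrt(113800)) = 11.9761 degrees

a·b = 330, theta = 11.9761 deg


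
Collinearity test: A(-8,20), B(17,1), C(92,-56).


-8*(1+ 56) + 17*(-56-20) + 92*(20-1)
= -456 - 1292 + 1748 = 0

Yes, collinear (determinant = 0)


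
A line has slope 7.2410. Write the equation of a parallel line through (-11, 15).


Parallel lines have equal slopes.
m2 = 7.2410
b2 = 15 - 7.2410*(-11) = 94.6510

y = 7.2410x + 94.6510


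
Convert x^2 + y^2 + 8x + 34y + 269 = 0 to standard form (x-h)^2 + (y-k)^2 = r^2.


h = -D/2 = -8/2 = -4
k = -E/2 = -34/2 = -17
r^2 = h^2 + k^2 - F = 16 + 289 - 269 = 36
r = 6

Center (-4, -17), radius = 6


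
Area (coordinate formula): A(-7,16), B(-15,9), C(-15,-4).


-7*(9+ 4) = -91
-15*(-4-16) = 300
-15*(16-9) = -105
sum = 104
Area = |104|/2 = 52.0000

52.0000 sq units


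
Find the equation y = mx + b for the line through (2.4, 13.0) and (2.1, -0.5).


m = (-13.5)/(-0.3) = 45.0000
b = y1 - m*x1 = 13.0 - (-13.5*2.4)/(-0.3) = 13.0 - 108.0000 = -95.0000

y = 45.0000x - 95.0000


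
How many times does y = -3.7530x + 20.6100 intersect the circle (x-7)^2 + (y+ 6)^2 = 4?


Substitute y = -3.7530x + 20.6100: (x-7)^2 + (-3.7530x+20.6100+ 6)^2 = 4
Expand to Ax^2 + Bx + C = 0, where b-k = 26.61
A = 1+m^2 = 15.085009
B = 2(m(b-k) - h) = 2(-3.7530*26.61 - 7) = -213.73466
C = h^2 + (b-k)^2 - r^2 = 49 + 708.0921 - 4 = 753.0921
disc = B^2-4AC = 45682.5049 - 45441.6044 = 240.9005
disc > 0

2 intersection points


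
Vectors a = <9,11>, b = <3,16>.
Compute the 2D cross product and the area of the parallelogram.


cross = 9*16 - 11*3 = 144 - 33 = 111
Parallelogram area = |111| = 111

cross = 111, parallelogram area = 111


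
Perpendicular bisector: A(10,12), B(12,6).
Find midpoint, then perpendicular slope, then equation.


Midpoint = (11, 9)
Slope of AB = dy/dx = -6/2 = -3.0000
Perp slope = -dx/dy = 2/6 = 0.3333
b = My - (perp slope)*Mx = 9 + (2*11)/(-6) = 9 - 3.6667 = 5.3333

y = 0.3333x + 5.3333


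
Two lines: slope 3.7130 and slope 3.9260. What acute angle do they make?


m1-m2 = -0.213
1+m1*m2 = 15.577238
tan(theta) = |-0.213/15.577238| = 0.013674
theta = arctan(|-0.213/15.577238|) = 0.7834 degrees (acute angle)

0.7834 degrees


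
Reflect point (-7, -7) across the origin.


Reflection rule for origin: (-x, -y)
(-7, -7) -> (7, 7)

(7, 7)


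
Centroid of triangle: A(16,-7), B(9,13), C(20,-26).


Gx = (16+9+20)/3 = 45/3 = 15.0000
Gy = (-7+13- 26)/3 = -20/3 = -6.6667

G = (15.0000, -6.6667)


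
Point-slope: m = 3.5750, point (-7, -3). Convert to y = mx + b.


y + 3 = 3.5750(x + 7)
y = 3.5750x - 3 - 3.5750*(-7)
y = 3.5750x + 22.0250

y = 3.5750x + 22.0250


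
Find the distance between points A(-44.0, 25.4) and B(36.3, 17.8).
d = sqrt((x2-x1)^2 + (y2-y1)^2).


dx = 36.3 + 44.0 = 80.3
dy = 17.8 - 25.4 = -7.6
d = sqrt(6448.09 + 57.76) = sqrt(6505.85) = 80.6588

80.6588


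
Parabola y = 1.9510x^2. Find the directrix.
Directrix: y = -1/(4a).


a = 1.9510
1/(4a) = 0.1281
directrix: y = -0.1281 = -0.1281

y = -0.1281


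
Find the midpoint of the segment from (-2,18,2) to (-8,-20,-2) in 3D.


Mx = (-2- 8)/2 = -5.0000
My = (18- 20)/2 = -1.0000
Mz = (2- 2)/2 = 0

M = (-5.0000, -1.0000, 0)


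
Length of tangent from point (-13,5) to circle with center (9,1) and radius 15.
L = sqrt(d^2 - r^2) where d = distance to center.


d = sqrt((-13-9)^2 + (5-1)^2) = sqrt(484+16) = 22.3607
L = sqrt(500.0000 - 225) = sqrt(275.0000) = 16.5831

16.5831


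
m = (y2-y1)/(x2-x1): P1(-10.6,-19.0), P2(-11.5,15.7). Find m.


dy = 15.7 + 19.0 = 34.7
dx = -11.5 + 10.6 = -0.9
m = 34.7/(-0.9) = -38.5556

m = -38.5556


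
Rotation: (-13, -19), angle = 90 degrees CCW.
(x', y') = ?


cos(90) = 0, sin(90) = 1
x' = -13*0 + 19*1 = 19
y' = -13*1 - 19*0 = -13

(19, -13)


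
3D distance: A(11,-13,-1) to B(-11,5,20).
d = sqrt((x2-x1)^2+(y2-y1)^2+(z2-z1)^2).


dx=-22, dy=18, dz=21
d = sqrt(484+324+441) = sqrt(1249) = 35.3412

35.3412


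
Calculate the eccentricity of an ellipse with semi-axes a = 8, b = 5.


c = sqrt(64-25) = sqrt(39) = 6.2450
e = c/a = sqrt(39)/8 = 0.7806

e = 0.7806


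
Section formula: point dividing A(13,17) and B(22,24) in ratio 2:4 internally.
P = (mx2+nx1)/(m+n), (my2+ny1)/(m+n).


Px = (2*22 + 4*13)/6 = 96/6 = 16.0000
Py = (2*24 + 4*17)/6 = 116/6 = 19.3333

P = (16.0000, 19.3333)


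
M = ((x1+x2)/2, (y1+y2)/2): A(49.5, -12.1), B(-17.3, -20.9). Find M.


Mx = (49.5 - 17.3)/2 = 32.2/2 = 16.1000
My = (-12.1 - 20.9)/2 = -33.0/2 = -16.5000

(16.1000, -16.5000)


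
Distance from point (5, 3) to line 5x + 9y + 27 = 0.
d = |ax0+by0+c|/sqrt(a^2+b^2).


|5*5 + 9*3 + 27| = |79| = 79
sqrt(25 + 81) = sqrt(106) = 10.2956
d = 79/sqrt(106) = 7.6732

7.6732


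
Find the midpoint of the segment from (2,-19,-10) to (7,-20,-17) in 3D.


Mx = (2+7)/2 = 4.5000
My = (-19- 20)/2 = -19.5000
Mz = (-10- 17)/2 = -13.5000

M = (4.5000, -19.5000, -13.5000)


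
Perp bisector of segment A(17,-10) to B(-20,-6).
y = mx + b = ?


Midpoint = (-1.5, -8)
Slope of AB = dy/dx = 4/(-37) = -0.1081
Perp slope = -dx/dy = 37/4 = 9.2500
b = My - (perp slope)*Mx = -8 + (-37*(-1.5))/4 = -8 + 13.8750 = 5.8750

y = 9.2500x + 5.8750


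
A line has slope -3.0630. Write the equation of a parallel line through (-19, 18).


Parallel lines have equal slopes.
m2 = -3.0630
b2 = 18 + 3.0630*(-19) = -40.1970

y = -3.0630x - 40.1970


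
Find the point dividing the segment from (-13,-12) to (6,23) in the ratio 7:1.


Px = (7*6 + 1*(-13))/8 = 29/8 = 3.6250
Py = (7*23 + 1*(-12))/8 = 149/8 = 18.6250

P = (3.6250, 18.6250)


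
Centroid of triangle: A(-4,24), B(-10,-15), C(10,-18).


Gx = (-4- 10+10)/3 = -4/3 = -1.3333
Gy = (24- 15- 18)/3 = -9/3 = -3.0000

G = (-1.3333, -3.0000)


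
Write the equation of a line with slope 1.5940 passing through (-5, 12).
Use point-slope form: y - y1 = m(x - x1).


y - 12 = 1.5940(x + 5)
y = 1.5940x + 12 - 1.5940*(-5)
y = 1.5940x + 19.9700

y = 1.5940x + 19.9700


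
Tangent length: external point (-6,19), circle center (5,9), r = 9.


d = sqrt((-6-5)^2 + (19-9)^2) = sqrt(121+100) = 14.8661
L = sqrt(221.0000 - 81) = sqrt(140.0000) = 11.8322

11.8322


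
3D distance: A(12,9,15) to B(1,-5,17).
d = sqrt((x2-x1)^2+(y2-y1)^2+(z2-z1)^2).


dx=-11, dy=-14, dz=2
d = sqrt(121+196+4) = sqrt(321) = 17.9165

17.9165


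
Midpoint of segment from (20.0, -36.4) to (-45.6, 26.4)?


Mx = (20.0 - 45.6)/2 = -25.6/2 = -12.8000
My = (-36.4 + 26.4)/2 = -10.0/2 = -5.0000

(-12.8000, -5.0000)


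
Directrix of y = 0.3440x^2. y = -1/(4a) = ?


a = 0.3440
1/(4a) = 0.7267
directrix: y = -0.7267 = -0.7267

y = -0.7267


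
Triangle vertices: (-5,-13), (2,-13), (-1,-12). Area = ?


-5*(-13+ 12) = 5
2*(-12+ 13) = 2
-1*(-13+ 13) = 0
sum = 7
Area = |7|/2 = 3.5000

3.5000 sq units


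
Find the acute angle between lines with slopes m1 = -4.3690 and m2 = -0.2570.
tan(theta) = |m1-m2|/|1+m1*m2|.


m1-m2 = -4.112
1+m1*m2 = 2.122833
tan(theta) = |-4.112/2.122833| = 1.937034
theta = arctan(|-4.112/2.122833|) = 62.6948 degrees (acute angle)

62.6948 degrees


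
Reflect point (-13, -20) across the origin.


Reflection rule for origin: (-x, -y)
(-13, -20) -> (13, 20)

(13, 20)


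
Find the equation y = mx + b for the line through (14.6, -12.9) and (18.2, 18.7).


m = (31.6)/(3.6) = 8.7778
b = y1 - m*x1 = -12.9 - (31.6*14.6)/(3.6) = -12.9 - 128.1556 = -141.0556

y = 8.7778x - 141.0556


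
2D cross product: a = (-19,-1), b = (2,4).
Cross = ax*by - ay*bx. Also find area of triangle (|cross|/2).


cross = -19*4 + 1*2 = -76 + 2 = -74
Triangle area = |-74|/2 = 74/2 = 37.0000

cross = -74, triangle area = 37.0000


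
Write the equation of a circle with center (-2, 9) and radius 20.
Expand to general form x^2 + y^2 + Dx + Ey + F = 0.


(x+ 2)^2 + (y-9)^2 = 20^2
D = -2h = 4, E = -2k = -18
F = h^2+k^2-r^2 = 4+81-400 = -315

x^2 + y^2 + 4x - 18y - 315 = 0


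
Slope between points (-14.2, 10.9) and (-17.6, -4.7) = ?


dy = -4.7 - 10.9 = -15.6
dx = -17.6 + 14.2 = -3.4
m = -15.6/(-3.4) = 4.5882

m = 4.5882


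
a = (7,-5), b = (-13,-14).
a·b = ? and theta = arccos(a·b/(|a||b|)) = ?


a·b = 7*(-13) - 5*(-14) = -91 + 70 = -21
|a| = sqrt(49+25) = 8.6023
|b| = sqrt(169+196) = 19.1050
cos(theta) = -21/(sqrt(74)*sqrt(365)) = -21/sqrt(27010) = -0.127778
theta = arccos(-21/sqrt(27010)) = 97.3412 degrees

a·b = -21, theta = 97.3412 deg


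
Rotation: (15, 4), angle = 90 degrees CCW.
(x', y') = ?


cos(90) = 0, sin(90) = 1
x' = 15*0 - 4*1 = -4
y' = 15*1 + 4*0 = 15

(-4, 15)


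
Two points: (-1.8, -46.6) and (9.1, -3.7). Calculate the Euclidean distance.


dx = 9.1 + 1.8 = 10.9
dy = -3.7 + 46.6 = 42.9
d = sqrt(118.81 + 1840.41) = sqrt(1959.22) = 44.2631

44.2631


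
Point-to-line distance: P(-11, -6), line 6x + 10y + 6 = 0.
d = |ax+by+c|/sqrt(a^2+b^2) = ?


|6*(-11) + 10*(-6) + 6| = |-120| = 120
sqrt(36 + 100) = sqrt(136) = 11.6619
d = 120/sqrt(136) = 10.2899

10.2899


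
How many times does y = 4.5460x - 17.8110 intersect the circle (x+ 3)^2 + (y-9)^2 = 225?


Substitute y = 4.5460x - 17.8110: (x+ 3)^2 + (4.5460x- 17.8110-9)^2 = 225
Expand to Ax^2 + Bx + C = 0, where b-k = -26.811
A = 1+m^2 = 21.666116
B = 2(m(b-k) - h) = 2(4.5460*(-26.811) + 3) = -237.765612
C = h^2 + (b-k)^2 - r^2 = 9 + 718.829721 - 225 = 502.829721
disc = B^2-4AC = 56532.4862 - 43577.4683 = 12955.0179
disc > 0

2 intersection points


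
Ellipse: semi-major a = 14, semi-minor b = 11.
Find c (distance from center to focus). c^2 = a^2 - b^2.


c^2 = 14^2 - 11^2 = 196 - 121 = 75
c = sqrt(75) = 8.6603

c = 8.6603


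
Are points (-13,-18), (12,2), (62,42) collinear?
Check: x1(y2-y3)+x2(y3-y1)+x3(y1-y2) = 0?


-13*(2-42) + 12*(42+ 18) + 62*(-18-2)
= 520 + 720 - 1240 = 0

Yes, collinear (determinant = 0)


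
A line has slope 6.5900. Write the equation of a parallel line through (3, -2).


Parallel lines have equal slopes.
m2 = 6.5900
b2 = -2 - 6.5900*3 = -21.7700

y = 6.5900x - 21.7700


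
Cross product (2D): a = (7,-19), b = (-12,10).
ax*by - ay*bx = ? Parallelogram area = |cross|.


cross = 7*10 + 19*(-12) = 70 - 228 = -158
Parallelogram area = |-158| = 158

cross = -158, parallelogram area = 158


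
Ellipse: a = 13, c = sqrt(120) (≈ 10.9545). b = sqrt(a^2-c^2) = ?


b^2 = 13^2 - (sqrt(120))^2 = 169 - 120 = 49
b = sqrt(49) = 7

b = 7


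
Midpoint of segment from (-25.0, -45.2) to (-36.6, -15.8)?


Mx = (-25.0 - 36.6)/2 = -61.6/2 = -30.8000
My = (-45.2 - 15.8)/2 = -61.0/2 = -30.5000

(-30.8000, -30.5000)


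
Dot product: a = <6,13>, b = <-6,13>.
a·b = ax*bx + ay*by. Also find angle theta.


a·b = 6*(-6) + 13*13 = -36 + 169 = 133
|a| = sqrt(36+169) = 14.3178
|b| = sqrt(36+169) = 14.3178
cos(theta) = 133/(sqrt(205)*sqrt(205)) = 133/sqrt(42025) = 0.648780
theta = arccos(133/sqrt(42025)) = 49.5503 degrees

a·b = 133, theta = 49.5503 deg


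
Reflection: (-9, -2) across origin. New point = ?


Reflection rule for origin: (-x, -y)
(-9, -2) -> (9, 2)

(9, 2)


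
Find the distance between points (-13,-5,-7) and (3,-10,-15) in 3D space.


dx=16, dy=-5, dz=-8
d = sqrt(256+25+64) = sqrt(345) = 18.5742

18.5742


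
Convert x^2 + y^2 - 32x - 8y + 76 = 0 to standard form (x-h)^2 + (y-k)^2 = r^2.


h = -D/2 = 32/2 = 16
k = -E/2 = 8/2 = 4
r^2 = h^2 + k^2 - F = 256 + 16 - 76 = 196
r = 14

Center (16, 4), radius = 14


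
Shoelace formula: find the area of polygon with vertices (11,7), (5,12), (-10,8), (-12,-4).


sum(xi*y_{i+1}) = 11*12 + 5*8 - 10*(-4) - 12*7 = 128
sum(yi*x_{i+1}) = 7*5 + 12*(-10) + 8*(-12) - 4*11 = -225
Area = |128 + 225|/2 = 353/2 = 176.5000

176.5000 sq units


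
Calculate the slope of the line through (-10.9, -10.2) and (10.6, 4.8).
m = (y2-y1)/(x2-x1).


dy = 4.8 + 10.2 = 15.0
dx = 10.6 + 10.9 = 21.5
m = 15.0/21.5 = 0.6977

m = 0.6977


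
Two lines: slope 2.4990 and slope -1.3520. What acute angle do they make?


m1-m2 = 3.851
1+m1*m2 = -2.378648
tan(theta) = |3.851/(-2.378648)| = 1.618987
theta = arctan(|3.851/(-2.378648)|) = 58.2976 degrees (acute angle)

58.2976 degrees


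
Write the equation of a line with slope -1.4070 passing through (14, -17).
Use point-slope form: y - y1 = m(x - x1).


y + 17 = -1.4070(x - 14)
y = -1.4070x - 17 + 1.4070*14
y = -1.4070x + 2.6980

y = -1.4070x + 2.6980


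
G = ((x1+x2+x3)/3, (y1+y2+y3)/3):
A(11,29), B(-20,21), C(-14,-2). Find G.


Gx = (11- 20- 14)/3 = -23/3 = -7.6667
Gy = (29+21- 2)/3 = 48/3 = 16.0000

G = (-7.6667, 16.0000)


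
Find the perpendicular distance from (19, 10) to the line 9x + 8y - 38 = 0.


|9*19 + 8*10 - 38| = |213| = 213
sqrt(81 + 64) = sqrt(145) = 12.0416
d = 213/sqrt(145) = 17.6887

17.6887


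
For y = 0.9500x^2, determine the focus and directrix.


a = 0.9500
1/(4a) = 0.2632
Focus = (0, 0.2632)
Directrix: y = -0.2632

Focus = (0, 0.2632), Directrix: y = -0.2632


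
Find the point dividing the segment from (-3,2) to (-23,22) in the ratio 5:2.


Px = (5*(-23) + 2*(-3))/7 = -121/7 = -17.2857
Py = (5*22 + 2*2)/7 = 114/7 = 16.2857

P = (-17.2857, 16.2857)


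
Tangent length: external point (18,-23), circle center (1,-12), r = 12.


d = sqrt((18-1)^2 + (-23+ 12)^2) = sqrt(289+121) = 20.2485
L = sqrt(410.0000 - 144) = sqrt(266.0000) = 16.3095

16.3095


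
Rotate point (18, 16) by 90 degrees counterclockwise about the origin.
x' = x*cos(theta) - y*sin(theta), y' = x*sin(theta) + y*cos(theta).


cos(90) = 0, sin(90) = 1
x' = 18*0 - 16*1 = -16
y' = 18*1 + 16*0 = 18

(-16, 18)


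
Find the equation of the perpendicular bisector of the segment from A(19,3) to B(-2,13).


Midpoint = (8.5, 8)
Slope of AB = dy/dx = 10/(-21) = -0.4762
Perp slope = -dx/dy = 21/10 = 2.1000
b = My - (perp slope)*Mx = 8 + (-21*8.5)/10 = 8 - 17.8500 = -9.8500

y = 2.1000x - 9.8500


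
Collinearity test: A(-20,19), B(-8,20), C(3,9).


-20*(20-9) - 8*(9-19) + 3*(19-20)
= -220 + 80 - 3 = -143

No, not collinear (determinant = -143)


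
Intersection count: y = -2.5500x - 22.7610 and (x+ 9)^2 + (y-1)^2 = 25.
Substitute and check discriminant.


Substitute y = -2.5500x - 22.7610: (x+ 9)^2 + (-2.5500x- 22.7610-1)^2 = 25
Expand to Ax^2 + Bx + C = 0, where b-k = -23.761
A = 1+m^2 = 7.5025
B = 2(m(b-k) - h) = 2(-2.5500*(-23.761) + 9) = 139.1811
C = h^2 + (b-k)^2 - r^2 = 81 + 564.585121 - 25 = 620.585121
disc = B^2-4AC = 19371.3786 - 18623.7595 = 747.6191
disc > 0

2 intersection points


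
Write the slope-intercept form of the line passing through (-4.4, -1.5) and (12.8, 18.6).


m = (20.1)/(17.2) = 1.1686
b = y1 - m*x1 = -1.5 - (20.1*(-4.4))/(17.2) = -1.5 + 5.1419 = 3.6419

y = 1.1686x + 3.6419


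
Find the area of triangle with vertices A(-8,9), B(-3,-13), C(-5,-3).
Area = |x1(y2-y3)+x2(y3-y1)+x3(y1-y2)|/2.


-8*(-13+ 3) = 80
-3*(-3-9) = 36
-5*(9+ 13) = -110
sum = 6
Area = |6|/2 = 3.0000

3.0000 sq units


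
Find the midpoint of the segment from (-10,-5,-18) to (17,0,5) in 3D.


Mx = (-10+17)/2 = 3.5000
My = (-5+0)/2 = -2.5000
Mz = (-18+5)/2 = -6.5000

M = (3.5000, -2.5000, -6.5000)


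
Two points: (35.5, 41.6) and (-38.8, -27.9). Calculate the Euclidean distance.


dx = -38.8 - 35.5 = -74.3
dy = -27.9 - 41.6 = -69.5
d = sqrt(5520.49 + 4830.25) = sqrt(10350.74) = 101.7386

101.7386


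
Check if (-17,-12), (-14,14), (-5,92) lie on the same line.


-17*(14-92) - 14*(92+ 12) - 5*(-12-14)
= 1326 - 1456 + 130 = 0

Yes, collinear (determinant = 0)


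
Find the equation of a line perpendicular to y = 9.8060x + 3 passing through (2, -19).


Perpendicular slope = -1/m1 = -1/9.8060 = -0.1020
b2 = y0 - m2*x0 = -19 + 2/9.8060 = -19 + 0.2040 = -18.7960

y = -0.1020x - 18.7960


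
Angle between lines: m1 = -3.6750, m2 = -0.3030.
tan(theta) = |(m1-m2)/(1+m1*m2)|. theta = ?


m1-m2 = -3.372
1+m1*m2 = 2.113525
tan(theta) = |-3.372/2.113525| = 1.595439
theta = arctan(|-3.372/2.113525|) = 57.9211 degrees (acute angle)

57.9211 degrees


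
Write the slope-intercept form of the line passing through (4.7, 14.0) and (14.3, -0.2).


m = (-14.2)/(9.6) = -1.4792
b = y1 - m*x1 = 14.0 - (-14.2*4.7)/(9.6) = 14.0 + 6.9521 = 20.9521

y = -1.4792x + 20.9521


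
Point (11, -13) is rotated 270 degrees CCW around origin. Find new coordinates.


cos(270) = 0, sin(270) = -1
x' = 11*0 + 13*(-1) = -13
y' = 11*(-1) - 13*0 = -11

(-13, -11)


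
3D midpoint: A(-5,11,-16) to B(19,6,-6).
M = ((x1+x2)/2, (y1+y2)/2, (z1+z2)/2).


Mx = (-5+19)/2 = 7.0000
My = (11+6)/2 = 8.5000
Mz = (-16- 6)/2 = -11.0000

M = (7.0000, 8.5000, -11.0000)


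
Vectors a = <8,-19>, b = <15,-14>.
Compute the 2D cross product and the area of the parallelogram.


cross = 8*(-14) + 19*15 = -112 + 285 = 173
Parallelogram area = |173| = 173

cross = 173, parallelogram area = 173


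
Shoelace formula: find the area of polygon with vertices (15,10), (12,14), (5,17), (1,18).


sum(xi*y_{i+1}) = 15*14 + 12*17 + 5*18 + 1*10 = 514
sum(yi*x_{i+1}) = 10*12 + 14*5 + 17*1 + 18*15 = 477
Area = |514 - 477|/2 = 37/2 = 18.5000

18.5000 sq units


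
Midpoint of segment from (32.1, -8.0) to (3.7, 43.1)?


Mx = (32.1 + 3.7)/2 = 35.8/2 = 17.9000
My = (-8.0 + 43.1)/2 = 35.1/2 = 17.5500

(17.9000, 17.5500)


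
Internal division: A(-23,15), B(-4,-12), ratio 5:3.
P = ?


Px = (5*(-4) + 3*(-23))/8 = -89/8 = -11.1250
Py = (5*(-12) + 3*15)/8 = -15/8 = -1.8750

P = (-11.1250, -1.8750)
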